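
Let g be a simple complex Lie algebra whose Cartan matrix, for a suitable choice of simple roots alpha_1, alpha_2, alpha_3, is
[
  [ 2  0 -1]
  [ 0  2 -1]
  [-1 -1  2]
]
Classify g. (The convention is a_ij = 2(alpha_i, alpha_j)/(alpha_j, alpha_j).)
A3

The matrix has rank 3 with 2's on the diagonal. Reading the off-diagonal entries as Dynkin edges (a single edge where a_ij = a_ji = -1; a double or triple edge where a_ij * a_ji = 2 or 3), the diagram is a chain of 3 nodes with single edges (A_3). One simple-root ordering that puts it in standard form is (alpha_1, alpha_3, alpha_2). So the algebra is type A_3, i.e. sl(4).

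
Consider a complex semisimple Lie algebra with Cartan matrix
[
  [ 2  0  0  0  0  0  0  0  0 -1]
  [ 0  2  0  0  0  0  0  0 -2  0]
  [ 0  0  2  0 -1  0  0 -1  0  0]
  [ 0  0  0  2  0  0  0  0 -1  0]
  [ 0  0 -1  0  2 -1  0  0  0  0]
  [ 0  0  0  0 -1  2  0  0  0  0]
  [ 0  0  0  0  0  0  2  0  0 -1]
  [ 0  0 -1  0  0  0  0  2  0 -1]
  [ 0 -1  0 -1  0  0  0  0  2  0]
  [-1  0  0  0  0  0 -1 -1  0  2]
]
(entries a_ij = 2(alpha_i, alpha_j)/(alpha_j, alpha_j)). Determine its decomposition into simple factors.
type C_3 + type D_7

The diagram associated to this matrix has two connected components: the simple roots {alpha_2, alpha_4, alpha_9} form a chain of 3 nodes with a double edge at one end; the terminal node there is the unique long simple root (C_3), and {alpha_1, alpha_3, alpha_5, alpha_6, alpha_7, alpha_8, alpha_10} form a chain of 5 nodes with a fork of two nodes at one end (D_7). A semisimple Lie algebra decomposes uniquely as the direct sum of simple ideals, one per connected component of its Dynkin diagram, so g ≅ C_3 ⊕ D_7 (dimension 21 + 91 = 112).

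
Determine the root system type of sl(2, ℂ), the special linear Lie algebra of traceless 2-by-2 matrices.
type A_1

This is sl(2), which has dimension 2^2 - 1 = 3 and rank 2 - 1 = 1 (a Cartan subalgebra is the diagonal traceless matrices). In the classification of classical Lie algebras, the special linear algebra sl(n+1) has type A_n; here n = 1, so the Dynkin diagram is a chain of 1 nodes with single edges (A_1). Hence the type is A_1.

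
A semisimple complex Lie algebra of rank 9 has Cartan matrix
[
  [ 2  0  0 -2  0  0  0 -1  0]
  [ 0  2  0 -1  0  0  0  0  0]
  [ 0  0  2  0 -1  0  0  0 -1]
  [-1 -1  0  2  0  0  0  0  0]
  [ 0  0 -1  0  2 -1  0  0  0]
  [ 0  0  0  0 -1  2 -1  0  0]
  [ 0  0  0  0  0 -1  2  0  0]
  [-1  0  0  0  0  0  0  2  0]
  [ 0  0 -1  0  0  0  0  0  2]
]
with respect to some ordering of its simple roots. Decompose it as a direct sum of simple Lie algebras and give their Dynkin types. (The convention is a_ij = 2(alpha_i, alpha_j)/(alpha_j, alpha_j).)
The diagram associated to this matrix has two connected components: the simple roots {alpha_3, alpha_5, alpha_6, alpha_7, alpha_9} form a chain of 5 nodes with single edges (A_5), and {alpha_1, alpha_2, alpha_4, alpha_8} form a chain of 4 nodes with a double edge between the middle two (F_4). A semisimple Lie algebra decomposes uniquely as the direct sum of simple ideals, one per connected component of its Dynkin diagram, so g ≅ A_5 ⊕ F_4 (dimension 35 + 52 = 87).

A_5 + F_4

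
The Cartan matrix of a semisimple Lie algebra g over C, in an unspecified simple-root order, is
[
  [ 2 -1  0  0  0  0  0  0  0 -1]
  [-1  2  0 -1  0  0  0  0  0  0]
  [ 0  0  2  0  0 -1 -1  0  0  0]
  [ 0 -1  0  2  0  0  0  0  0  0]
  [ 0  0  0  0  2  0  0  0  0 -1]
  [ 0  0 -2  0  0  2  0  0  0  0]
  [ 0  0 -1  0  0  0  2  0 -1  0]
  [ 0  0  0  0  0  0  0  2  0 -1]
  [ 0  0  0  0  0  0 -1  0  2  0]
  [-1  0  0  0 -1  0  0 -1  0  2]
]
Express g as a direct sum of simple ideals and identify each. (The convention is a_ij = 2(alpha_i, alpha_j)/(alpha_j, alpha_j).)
C4 + D6

The diagram associated to this matrix has two connected components: the simple roots {alpha_3, alpha_6, alpha_7, alpha_9} form a chain of 4 nodes with a double edge at one end; the terminal node there is the unique long simple root (C_4), and {alpha_1, alpha_2, alpha_4, alpha_5, alpha_8, alpha_10} form a chain of 4 nodes with a fork of two nodes at one end (D_6). A semisimple Lie algebra decomposes uniquely as the direct sum of simple ideals, one per connected component of its Dynkin diagram, so g ≅ C_4 ⊕ D_6 (dimension 36 + 66 = 102).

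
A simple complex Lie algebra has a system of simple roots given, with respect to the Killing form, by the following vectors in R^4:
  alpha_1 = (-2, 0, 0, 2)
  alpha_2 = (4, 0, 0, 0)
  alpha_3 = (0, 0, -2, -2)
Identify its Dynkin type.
Compute the Cartan integers a_ij = 2(alpha_i, alpha_j)/(alpha_j, alpha_j); the resulting 3x3 Cartan matrix is
[[2, -1, -1], [-2, 2, 0], [-1, 0, 2]].
The roots have two lengths (squared-length ratio 2:1); the short ones are alpha_{1,3}. The associated Dynkin diagram is a chain of 3 nodes with a double edge at one end; the terminal node there is the unique long simple root (C_3), so the type is C_3 (the algebra sp(6)).

type C_3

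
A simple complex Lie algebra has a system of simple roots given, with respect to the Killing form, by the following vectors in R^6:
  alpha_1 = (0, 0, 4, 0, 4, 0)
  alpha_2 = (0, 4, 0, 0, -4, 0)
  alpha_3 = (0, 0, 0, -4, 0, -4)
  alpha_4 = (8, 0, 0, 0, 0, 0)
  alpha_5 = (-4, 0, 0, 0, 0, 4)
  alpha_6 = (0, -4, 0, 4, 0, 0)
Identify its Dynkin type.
type C_6

Compute the Cartan integers a_ij = 2(alpha_i, alpha_j)/(alpha_j, alpha_j); the resulting 6x6 Cartan matrix is
[[2, -1, 0, 0, 0, 0], [-1, 2, 0, 0, 0, -1], [0, 0, 2, 0, -1, -1], [0, 0, 0, 2, -2, 0], [0, 0, -1, -1, 2, 0], [0, -1, -1, 0, 0, 2]].
The roots have two lengths (squared-length ratio 2:1); the short ones are alpha_{1,2,3,5,6}. The associated Dynkin diagram is a chain of 6 nodes with a double edge at one end; the terminal node there is the unique long simple root (C_6), so the type is C_6 (the algebra sp(12)).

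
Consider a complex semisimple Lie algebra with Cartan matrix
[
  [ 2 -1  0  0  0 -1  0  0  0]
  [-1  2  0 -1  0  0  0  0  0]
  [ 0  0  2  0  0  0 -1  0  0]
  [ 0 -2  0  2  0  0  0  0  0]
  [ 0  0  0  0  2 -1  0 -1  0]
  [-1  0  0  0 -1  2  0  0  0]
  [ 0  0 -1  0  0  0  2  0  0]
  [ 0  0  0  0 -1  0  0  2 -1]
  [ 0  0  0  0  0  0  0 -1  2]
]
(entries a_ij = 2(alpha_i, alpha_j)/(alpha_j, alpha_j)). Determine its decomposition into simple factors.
The diagram associated to this matrix has two connected components: the simple roots {alpha_3, alpha_7} form a chain of 2 nodes with single edges (A_2), and {alpha_1, alpha_2, alpha_4, alpha_5, alpha_6, alpha_8, alpha_9} form a chain of 7 nodes with a double edge at one end; the terminal node there is the unique long simple root (C_7). A semisimple Lie algebra decomposes uniquely as the direct sum of simple ideals, one per connected component of its Dynkin diagram, so g ≅ A_2 ⊕ C_7 (dimension 8 + 105 = 113).

A_2 (sl(3)) ⊕ C_7 (sp(14))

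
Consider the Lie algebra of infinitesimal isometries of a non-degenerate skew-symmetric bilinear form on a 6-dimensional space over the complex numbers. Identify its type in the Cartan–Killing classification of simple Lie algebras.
C3

This is sp(6), which has dimension 6(6+1)/2 = 21 and rank 6/2 = 3. In the classification of classical Lie algebras, the symplectic algebra sp(2n) has type C_n; here n = 3, so the Dynkin diagram is a chain of 3 nodes with a double edge at one end; the terminal node there is the unique long simple root (C_3). Hence the type is C_3.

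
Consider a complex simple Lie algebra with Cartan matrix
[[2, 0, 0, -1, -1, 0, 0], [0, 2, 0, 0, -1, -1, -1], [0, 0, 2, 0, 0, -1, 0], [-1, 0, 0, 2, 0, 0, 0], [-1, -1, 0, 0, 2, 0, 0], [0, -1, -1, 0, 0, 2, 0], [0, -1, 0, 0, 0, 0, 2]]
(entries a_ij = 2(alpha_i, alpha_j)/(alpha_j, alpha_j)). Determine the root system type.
E_7

The matrix has rank 7 with 2's on the diagonal. Reading the off-diagonal entries as Dynkin edges (a single edge where a_ij = a_ji = -1; a double or triple edge where a_ij * a_ji = 2 or 3), the diagram is a chain of 6 nodes with one extra node attached to the third node from one end (E_7). One simple-root ordering that puts it in standard form is (alpha_3, alpha_7, alpha_6, alpha_2, alpha_5, alpha_1, alpha_4). So the algebra is type E_7.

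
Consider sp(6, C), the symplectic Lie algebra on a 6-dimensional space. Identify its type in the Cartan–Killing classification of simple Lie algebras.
C_3

This is sp(6), which has dimension 6(6+1)/2 = 21 and rank 6/2 = 3. In the classification of classical Lie algebras, the symplectic algebra sp(2n) has type C_n; here n = 3, so the Dynkin diagram is a chain of 3 nodes with a double edge at one end; the terminal node there is the unique long simple root (C_3). Hence the type is C_3.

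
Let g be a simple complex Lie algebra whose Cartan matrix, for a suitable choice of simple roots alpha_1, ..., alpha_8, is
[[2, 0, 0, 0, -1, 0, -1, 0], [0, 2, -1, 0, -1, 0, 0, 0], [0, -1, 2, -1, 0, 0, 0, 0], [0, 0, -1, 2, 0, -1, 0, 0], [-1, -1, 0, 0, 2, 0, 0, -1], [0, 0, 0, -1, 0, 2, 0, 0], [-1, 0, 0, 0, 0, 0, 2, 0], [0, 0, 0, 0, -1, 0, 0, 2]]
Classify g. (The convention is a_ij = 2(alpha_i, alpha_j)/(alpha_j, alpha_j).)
The matrix has rank 8 with 2's on the diagonal. Reading the off-diagonal entries as Dynkin edges (a single edge where a_ij = a_ji = -1; a double or triple edge where a_ij * a_ji = 2 or 3), the diagram is a chain of 7 nodes with one extra node attached to the third node from one end (E_8). One simple-root ordering that puts it in standard form is (alpha_7, alpha_8, alpha_1, alpha_5, alpha_2, alpha_3, alpha_4, alpha_6). So the algebra is type E_8.

E8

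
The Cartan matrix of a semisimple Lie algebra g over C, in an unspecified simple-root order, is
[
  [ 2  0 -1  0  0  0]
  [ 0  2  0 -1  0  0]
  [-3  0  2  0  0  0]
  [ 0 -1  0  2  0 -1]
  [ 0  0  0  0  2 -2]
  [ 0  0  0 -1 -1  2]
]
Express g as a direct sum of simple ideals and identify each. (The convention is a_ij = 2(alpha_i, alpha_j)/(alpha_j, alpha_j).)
The diagram associated to this matrix has two connected components: the simple roots {alpha_2, alpha_4, alpha_5, alpha_6} form a chain of 4 nodes with a double edge at one end; the terminal node there is the unique long simple root (C_4), and {alpha_1, alpha_3} form two nodes joined by a triple edge (G_2). A semisimple Lie algebra decomposes uniquely as the direct sum of simple ideals, one per connected component of its Dynkin diagram, so g ≅ C_4 ⊕ G_2 (dimension 36 + 14 = 50).

C4 + G2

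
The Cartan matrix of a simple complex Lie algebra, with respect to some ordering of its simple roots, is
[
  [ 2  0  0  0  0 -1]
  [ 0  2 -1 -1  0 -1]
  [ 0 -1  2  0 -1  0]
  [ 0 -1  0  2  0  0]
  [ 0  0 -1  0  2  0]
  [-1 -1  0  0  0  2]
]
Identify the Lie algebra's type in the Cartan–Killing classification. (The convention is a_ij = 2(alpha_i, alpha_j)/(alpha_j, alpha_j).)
E_6

The matrix has rank 6 with 2's on the diagonal. Reading the off-diagonal entries as Dynkin edges (a single edge where a_ij = a_ji = -1; a double or triple edge where a_ij * a_ji = 2 or 3), the diagram is a chain of 5 nodes with one extra node attached to the third node from one end (E_6). One simple-root ordering that puts it in standard form is (alpha_5, alpha_4, alpha_3, alpha_2, alpha_6, alpha_1). So the algebra is type E_6.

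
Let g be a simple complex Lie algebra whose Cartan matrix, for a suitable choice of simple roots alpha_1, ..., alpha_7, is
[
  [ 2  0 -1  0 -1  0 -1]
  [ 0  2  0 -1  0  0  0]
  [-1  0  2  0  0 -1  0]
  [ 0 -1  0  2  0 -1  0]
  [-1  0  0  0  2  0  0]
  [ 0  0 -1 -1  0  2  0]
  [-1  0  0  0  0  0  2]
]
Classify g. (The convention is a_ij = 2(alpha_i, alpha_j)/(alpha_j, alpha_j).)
The matrix has rank 7 with 2's on the diagonal. Reading the off-diagonal entries as Dynkin edges (a single edge where a_ij = a_ji = -1; a double or triple edge where a_ij * a_ji = 2 or 3), the diagram is a chain of 5 nodes with a fork of two nodes at one end (D_7). One simple-root ordering that puts it in standard form is (alpha_2, alpha_4, alpha_6, alpha_3, alpha_1, alpha_5, alpha_7). So the algebra is type D_7, i.e. so(14).

D_7 (so(14))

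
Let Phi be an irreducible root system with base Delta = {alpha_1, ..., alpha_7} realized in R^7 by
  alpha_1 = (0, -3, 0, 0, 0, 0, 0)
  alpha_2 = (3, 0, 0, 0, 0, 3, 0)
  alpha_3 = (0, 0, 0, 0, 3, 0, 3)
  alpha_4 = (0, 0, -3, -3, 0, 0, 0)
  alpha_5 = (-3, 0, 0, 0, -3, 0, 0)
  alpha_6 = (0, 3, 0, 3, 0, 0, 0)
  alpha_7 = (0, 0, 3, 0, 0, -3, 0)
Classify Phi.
Compute the Cartan integers a_ij = 2(alpha_i, alpha_j)/(alpha_j, alpha_j); the resulting 7x7 Cartan matrix is
[[2, 0, 0, 0, 0, -1, 0], [0, 2, 0, 0, -1, 0, -1], [0, 0, 2, 0, -1, 0, 0], [0, 0, 0, 2, 0, -1, -1], [0, -1, -1, 0, 2, 0, 0], [-2, 0, 0, -1, 0, 2, 0], [0, -1, 0, -1, 0, 0, 2]].
The roots have two lengths (squared-length ratio 2:1); the short ones are alpha_{1}. The associated Dynkin diagram is a chain of 7 nodes with a double edge at one end; the terminal node there is the unique short simple root (B_7), so the type is B_7 (the algebra so(15)).

B_7 (so(15))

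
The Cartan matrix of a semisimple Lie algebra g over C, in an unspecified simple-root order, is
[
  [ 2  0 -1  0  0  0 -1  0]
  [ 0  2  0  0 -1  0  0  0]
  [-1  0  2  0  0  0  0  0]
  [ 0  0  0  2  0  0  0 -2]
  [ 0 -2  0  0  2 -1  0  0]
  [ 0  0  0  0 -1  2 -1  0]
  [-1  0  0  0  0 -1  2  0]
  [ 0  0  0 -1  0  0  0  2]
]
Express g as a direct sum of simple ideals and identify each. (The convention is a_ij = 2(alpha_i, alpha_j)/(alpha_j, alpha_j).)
B2 ⊕ B6

The diagram associated to this matrix has two connected components: the simple roots {alpha_4, alpha_8} form a chain of 2 nodes with a double edge at one end; the terminal node there is the unique short simple root (B_2), and {alpha_1, alpha_2, alpha_3, alpha_5, alpha_6, alpha_7} form a chain of 6 nodes with a double edge at one end; the terminal node there is the unique short simple root (B_6). A semisimple Lie algebra decomposes uniquely as the direct sum of simple ideals, one per connected component of its Dynkin diagram, so g ≅ B_2 ⊕ B_6 (dimension 10 + 78 = 88).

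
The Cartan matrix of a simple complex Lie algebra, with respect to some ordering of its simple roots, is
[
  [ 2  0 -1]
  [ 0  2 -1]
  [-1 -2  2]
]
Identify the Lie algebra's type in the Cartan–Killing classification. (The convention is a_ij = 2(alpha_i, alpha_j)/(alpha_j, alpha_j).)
type B_3

The matrix has rank 3 with 2's on the diagonal. Reading the off-diagonal entries as Dynkin edges (a single edge where a_ij = a_ji = -1; a double or triple edge where a_ij * a_ji = 2 or 3), the diagram is a chain of 3 nodes with a double edge at one end; the terminal node there is the unique short simple root (B_3). One simple-root ordering that puts it in standard form is (alpha_1, alpha_3, alpha_2). So the algebra is type B_3, i.e. so(7).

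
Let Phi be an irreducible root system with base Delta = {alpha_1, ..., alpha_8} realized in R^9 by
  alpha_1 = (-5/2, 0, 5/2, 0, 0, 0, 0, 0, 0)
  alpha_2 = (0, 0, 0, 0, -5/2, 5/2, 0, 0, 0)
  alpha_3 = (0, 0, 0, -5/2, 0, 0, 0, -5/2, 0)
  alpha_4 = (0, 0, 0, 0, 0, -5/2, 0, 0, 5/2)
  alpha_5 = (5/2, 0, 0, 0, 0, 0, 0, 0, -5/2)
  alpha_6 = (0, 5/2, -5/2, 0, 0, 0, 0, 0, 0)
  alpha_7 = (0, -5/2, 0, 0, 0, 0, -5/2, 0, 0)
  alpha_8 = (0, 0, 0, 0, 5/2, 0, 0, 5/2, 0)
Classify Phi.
A_8

Compute the Cartan integers a_ij = 2(alpha_i, alpha_j)/(alpha_j, alpha_j); the resulting 8x8 Cartan matrix is
[[2, 0, 0, 0, -1, -1, 0, 0], [0, 2, 0, -1, 0, 0, 0, -1], [0, 0, 2, 0, 0, 0, 0, -1], [0, -1, 0, 2, -1, 0, 0, 0], [-1, 0, 0, -1, 2, 0, 0, 0], [-1, 0, 0, 0, 0, 2, -1, 0], [0, 0, 0, 0, 0, -1, 2, 0], [0, -1, -1, 0, 0, 0, 0, 2]].
All simple roots have the same length, so the diagram is simply laced. The associated Dynkin diagram is a chain of 8 nodes with single edges (A_8), so the type is A_8 (the algebra sl(9)).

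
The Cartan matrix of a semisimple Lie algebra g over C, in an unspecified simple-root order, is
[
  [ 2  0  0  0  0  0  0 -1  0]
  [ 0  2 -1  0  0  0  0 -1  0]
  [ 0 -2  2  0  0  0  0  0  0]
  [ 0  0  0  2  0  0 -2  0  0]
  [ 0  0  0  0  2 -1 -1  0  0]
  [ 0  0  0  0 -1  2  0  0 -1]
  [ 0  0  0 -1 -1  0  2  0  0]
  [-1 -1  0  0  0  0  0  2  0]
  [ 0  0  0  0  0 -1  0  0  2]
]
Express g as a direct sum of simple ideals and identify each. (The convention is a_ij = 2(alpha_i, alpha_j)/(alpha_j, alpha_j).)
C_4 (sp(8)) ⊕ C_5 (sp(10))

The diagram associated to this matrix has two connected components: the simple roots {alpha_1, alpha_2, alpha_3, alpha_8} form a chain of 4 nodes with a double edge at one end; the terminal node there is the unique long simple root (C_4), and {alpha_4, alpha_5, alpha_6, alpha_7, alpha_9} form a chain of 5 nodes with a double edge at one end; the terminal node there is the unique long simple root (C_5). A semisimple Lie algebra decomposes uniquely as the direct sum of simple ideals, one per connected component of its Dynkin diagram, so g ≅ C_4 ⊕ C_5 (dimension 36 + 55 = 91).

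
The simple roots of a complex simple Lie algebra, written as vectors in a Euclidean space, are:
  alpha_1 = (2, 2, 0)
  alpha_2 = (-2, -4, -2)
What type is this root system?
G2

Compute the Cartan integers a_ij = 2(alpha_i, alpha_j)/(alpha_j, alpha_j); the resulting 2x2 Cartan matrix is
[[2, -1], [-3, 2]].
The roots have two lengths (squared-length ratio 3:1); the short ones are alpha_{1}. The associated Dynkin diagram is two nodes joined by a triple edge (G_2), so the type is G_2.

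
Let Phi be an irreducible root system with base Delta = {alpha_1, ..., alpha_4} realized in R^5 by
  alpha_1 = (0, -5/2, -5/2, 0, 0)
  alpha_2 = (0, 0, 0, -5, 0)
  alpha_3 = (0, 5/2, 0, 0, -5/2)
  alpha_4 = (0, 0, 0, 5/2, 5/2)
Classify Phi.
C_4

Compute the Cartan integers a_ij = 2(alpha_i, alpha_j)/(alpha_j, alpha_j); the resulting 4x4 Cartan matrix is
[[2, 0, -1, 0], [0, 2, 0, -2], [-1, 0, 2, -1], [0, -1, -1, 2]].
The roots have two lengths (squared-length ratio 2:1); the short ones are alpha_{1,3,4}. The associated Dynkin diagram is a chain of 4 nodes with a double edge at one end; the terminal node there is the unique long simple root (C_4), so the type is C_4 (the algebra sp(8)).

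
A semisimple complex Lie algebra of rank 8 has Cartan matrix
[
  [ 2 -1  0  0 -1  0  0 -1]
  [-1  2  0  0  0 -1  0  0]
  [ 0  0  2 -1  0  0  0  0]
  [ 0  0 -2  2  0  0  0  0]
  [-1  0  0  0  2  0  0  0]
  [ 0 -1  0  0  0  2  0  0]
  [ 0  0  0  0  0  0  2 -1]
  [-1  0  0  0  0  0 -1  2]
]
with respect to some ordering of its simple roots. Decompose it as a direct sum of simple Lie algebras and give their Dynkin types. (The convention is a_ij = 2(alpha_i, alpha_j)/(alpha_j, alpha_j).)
B_2 ⊕ E_6

The diagram associated to this matrix has two connected components: the simple roots {alpha_3, alpha_4} form a chain of 2 nodes with a double edge at one end; the terminal node there is the unique short simple root (B_2), and {alpha_1, alpha_2, alpha_5, alpha_6, alpha_7, alpha_8} form a chain of 5 nodes with one extra node attached to the third node from one end (E_6). A semisimple Lie algebra decomposes uniquely as the direct sum of simple ideals, one per connected component of its Dynkin diagram, so g ≅ B_2 ⊕ E_6 (dimension 10 + 78 = 88).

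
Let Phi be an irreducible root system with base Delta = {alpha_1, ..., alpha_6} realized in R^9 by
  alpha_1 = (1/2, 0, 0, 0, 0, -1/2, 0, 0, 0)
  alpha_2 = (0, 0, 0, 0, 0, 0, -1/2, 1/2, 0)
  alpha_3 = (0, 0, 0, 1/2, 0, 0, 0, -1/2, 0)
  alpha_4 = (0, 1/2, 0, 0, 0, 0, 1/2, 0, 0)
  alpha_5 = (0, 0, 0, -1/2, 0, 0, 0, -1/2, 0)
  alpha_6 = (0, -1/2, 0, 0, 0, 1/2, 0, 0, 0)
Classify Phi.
Compute the Cartan integers a_ij = 2(alpha_i, alpha_j)/(alpha_j, alpha_j); the resulting 6x6 Cartan matrix is
[[2, 0, 0, 0, 0, -1], [0, 2, -1, -1, -1, 0], [0, -1, 2, 0, 0, 0], [0, -1, 0, 2, 0, -1], [0, -1, 0, 0, 2, 0], [-1, 0, 0, -1, 0, 2]].
All simple roots have the same length, so the diagram is simply laced. The associated Dynkin diagram is a chain of 4 nodes with a fork of two nodes at one end (D_6), so the type is D_6 (the algebra so(12)).

D_6 (so(12))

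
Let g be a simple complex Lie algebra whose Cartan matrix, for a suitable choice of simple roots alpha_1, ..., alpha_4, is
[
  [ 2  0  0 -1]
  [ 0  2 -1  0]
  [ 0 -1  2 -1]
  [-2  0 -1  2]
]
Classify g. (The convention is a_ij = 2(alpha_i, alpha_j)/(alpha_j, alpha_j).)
B4

The matrix has rank 4 with 2's on the diagonal. Reading the off-diagonal entries as Dynkin edges (a single edge where a_ij = a_ji = -1; a double or triple edge where a_ij * a_ji = 2 or 3), the diagram is a chain of 4 nodes with a double edge at one end; the terminal node there is the unique short simple root (B_4). One simple-root ordering that puts it in standard form is (alpha_2, alpha_3, alpha_4, alpha_1). So the algebra is type B_4, i.e. so(9).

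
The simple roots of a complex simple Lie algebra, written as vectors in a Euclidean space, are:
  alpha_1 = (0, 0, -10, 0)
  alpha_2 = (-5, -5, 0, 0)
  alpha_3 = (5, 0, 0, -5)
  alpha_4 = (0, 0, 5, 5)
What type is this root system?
type C_4

Compute the Cartan integers a_ij = 2(alpha_i, alpha_j)/(alpha_j, alpha_j); the resulting 4x4 Cartan matrix is
[[2, 0, 0, -2], [0, 2, -1, 0], [0, -1, 2, -1], [-1, 0, -1, 2]].
The roots have two lengths (squared-length ratio 2:1); the short ones are alpha_{2,3,4}. The associated Dynkin diagram is a chain of 4 nodes with a double edge at one end; the terminal node there is the unique long simple root (C_4), so the type is C_4 (the algebra sp(8)).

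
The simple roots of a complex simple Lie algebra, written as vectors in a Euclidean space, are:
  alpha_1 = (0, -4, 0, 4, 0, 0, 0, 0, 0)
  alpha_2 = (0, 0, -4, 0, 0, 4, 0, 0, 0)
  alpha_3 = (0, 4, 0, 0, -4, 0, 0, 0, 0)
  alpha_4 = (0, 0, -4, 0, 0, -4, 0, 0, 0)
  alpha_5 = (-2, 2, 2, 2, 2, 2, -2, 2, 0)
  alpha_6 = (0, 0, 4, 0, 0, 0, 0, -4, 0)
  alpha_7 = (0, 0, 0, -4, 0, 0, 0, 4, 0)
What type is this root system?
E7

Compute the Cartan integers a_ij = 2(alpha_i, alpha_j)/(alpha_j, alpha_j); the resulting 7x7 Cartan matrix is
[[2, 0, -1, 0, 0, 0, -1], [0, 2, 0, 0, 0, -1, 0], [-1, 0, 2, 0, 0, 0, 0], [0, 0, 0, 2, -1, -1, 0], [0, 0, 0, -1, 2, 0, 0], [0, -1, 0, -1, 0, 2, -1], [-1, 0, 0, 0, 0, -1, 2]].
All simple roots have the same length, so the diagram is simply laced. The associated Dynkin diagram is a chain of 6 nodes with one extra node attached to the third node from one end (E_7), so the type is E_7.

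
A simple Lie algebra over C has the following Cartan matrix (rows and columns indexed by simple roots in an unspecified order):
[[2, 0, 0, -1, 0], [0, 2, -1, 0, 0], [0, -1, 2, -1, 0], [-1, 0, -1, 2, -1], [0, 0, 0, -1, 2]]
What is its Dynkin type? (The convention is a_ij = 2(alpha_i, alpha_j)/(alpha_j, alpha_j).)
D_5

The matrix has rank 5 with 2's on the diagonal. Reading the off-diagonal entries as Dynkin edges (a single edge where a_ij = a_ji = -1; a double or triple edge where a_ij * a_ji = 2 or 3), the diagram is a chain of 3 nodes with a fork of two nodes at one end (D_5). One simple-root ordering that puts it in standard form is (alpha_2, alpha_3, alpha_4, alpha_1, alpha_5). So the algebra is type D_5, i.e. so(10).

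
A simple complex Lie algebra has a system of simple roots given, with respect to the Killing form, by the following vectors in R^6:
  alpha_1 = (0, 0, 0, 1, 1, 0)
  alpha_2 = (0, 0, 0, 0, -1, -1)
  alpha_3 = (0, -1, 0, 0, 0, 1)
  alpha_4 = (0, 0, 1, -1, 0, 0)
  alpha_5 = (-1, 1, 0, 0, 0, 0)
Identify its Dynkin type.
Compute the Cartan integers a_ij = 2(alpha_i, alpha_j)/(alpha_j, alpha_j); the resulting 5x5 Cartan matrix is
[[2, -1, 0, -1, 0], [-1, 2, -1, 0, 0], [0, -1, 2, 0, -1], [-1, 0, 0, 2, 0], [0, 0, -1, 0, 2]].
All simple roots have the same length, so the diagram is simply laced. The associated Dynkin diagram is a chain of 5 nodes with single edges (A_5), so the type is A_5 (the algebra sl(6)).

type A_5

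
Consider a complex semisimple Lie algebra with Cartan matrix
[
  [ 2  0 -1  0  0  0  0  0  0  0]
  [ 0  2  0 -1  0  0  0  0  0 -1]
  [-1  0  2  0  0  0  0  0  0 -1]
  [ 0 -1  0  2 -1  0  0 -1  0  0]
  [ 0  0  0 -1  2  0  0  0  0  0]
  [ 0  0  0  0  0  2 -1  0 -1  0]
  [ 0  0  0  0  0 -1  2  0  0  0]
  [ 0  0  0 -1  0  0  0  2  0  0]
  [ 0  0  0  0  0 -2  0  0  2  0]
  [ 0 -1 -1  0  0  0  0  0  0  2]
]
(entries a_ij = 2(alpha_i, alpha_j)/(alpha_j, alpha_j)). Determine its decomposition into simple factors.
The diagram associated to this matrix has two connected components: the simple roots {alpha_6, alpha_7, alpha_9} form a chain of 3 nodes with a double edge at one end; the terminal node there is the unique long simple root (C_3), and {alpha_1, alpha_2, alpha_3, alpha_4, alpha_5, alpha_8, alpha_10} form a chain of 5 nodes with a fork of two nodes at one end (D_7). A semisimple Lie algebra decomposes uniquely as the direct sum of simple ideals, one per connected component of its Dynkin diagram, so g ≅ C_3 ⊕ D_7 (dimension 21 + 91 = 112).

C3 ⊕ D7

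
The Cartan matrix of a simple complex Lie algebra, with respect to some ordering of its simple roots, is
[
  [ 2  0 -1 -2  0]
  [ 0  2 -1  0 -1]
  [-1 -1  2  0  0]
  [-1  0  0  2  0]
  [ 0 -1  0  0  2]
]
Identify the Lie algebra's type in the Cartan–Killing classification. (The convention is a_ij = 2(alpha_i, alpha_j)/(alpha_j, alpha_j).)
B5

The matrix has rank 5 with 2's on the diagonal. Reading the off-diagonal entries as Dynkin edges (a single edge where a_ij = a_ji = -1; a double or triple edge where a_ij * a_ji = 2 or 3), the diagram is a chain of 5 nodes with a double edge at one end; the terminal node there is the unique short simple root (B_5). One simple-root ordering that puts it in standard form is (alpha_5, alpha_2, alpha_3, alpha_1, alpha_4). So the algebra is type B_5, i.e. so(11).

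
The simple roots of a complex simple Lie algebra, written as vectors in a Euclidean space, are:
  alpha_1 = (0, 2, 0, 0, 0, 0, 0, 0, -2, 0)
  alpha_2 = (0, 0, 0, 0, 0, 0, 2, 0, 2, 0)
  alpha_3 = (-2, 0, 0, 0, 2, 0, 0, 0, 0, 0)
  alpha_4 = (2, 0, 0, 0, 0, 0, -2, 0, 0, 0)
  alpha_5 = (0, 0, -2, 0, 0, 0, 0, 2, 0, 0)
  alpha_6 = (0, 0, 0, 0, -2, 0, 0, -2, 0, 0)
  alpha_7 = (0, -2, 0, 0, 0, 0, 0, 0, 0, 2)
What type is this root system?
A_7

Compute the Cartan integers a_ij = 2(alpha_i, alpha_j)/(alpha_j, alpha_j); the resulting 7x7 Cartan matrix is
[[2, -1, 0, 0, 0, 0, -1], [-1, 2, 0, -1, 0, 0, 0], [0, 0, 2, -1, 0, -1, 0], [0, -1, -1, 2, 0, 0, 0], [0, 0, 0, 0, 2, -1, 0], [0, 0, -1, 0, -1, 2, 0], [-1, 0, 0, 0, 0, 0, 2]].
All simple roots have the same length, so the diagram is simply laced. The associated Dynkin diagram is a chain of 7 nodes with single edges (A_7), so the type is A_7 (the algebra sl(8)).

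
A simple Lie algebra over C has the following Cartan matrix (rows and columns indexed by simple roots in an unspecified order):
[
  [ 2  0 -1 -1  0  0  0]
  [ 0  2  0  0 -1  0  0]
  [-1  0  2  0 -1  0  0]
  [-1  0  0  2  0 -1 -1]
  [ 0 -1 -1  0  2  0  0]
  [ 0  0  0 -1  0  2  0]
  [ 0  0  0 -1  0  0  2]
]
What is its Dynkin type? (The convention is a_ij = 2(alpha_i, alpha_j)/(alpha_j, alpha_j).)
The matrix has rank 7 with 2's on the diagonal. Reading the off-diagonal entries as Dynkin edges (a single edge where a_ij = a_ji = -1; a double or triple edge where a_ij * a_ji = 2 or 3), the diagram is a chain of 5 nodes with a fork of two nodes at one end (D_7). One simple-root ordering that puts it in standard form is (alpha_2, alpha_5, alpha_3, alpha_1, alpha_4, alpha_7, alpha_6). So the algebra is type D_7, i.e. so(14).

D7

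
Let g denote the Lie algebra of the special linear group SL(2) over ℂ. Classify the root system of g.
A_1

This is sl(2), which has dimension 2^2 - 1 = 3 and rank 2 - 1 = 1 (a Cartan subalgebra is the diagonal traceless matrices). In the classification of classical Lie algebras, the special linear algebra sl(n+1) has type A_n; here n = 1, so the Dynkin diagram is a chain of 1 nodes with single edges (A_1). Hence the type is A_1.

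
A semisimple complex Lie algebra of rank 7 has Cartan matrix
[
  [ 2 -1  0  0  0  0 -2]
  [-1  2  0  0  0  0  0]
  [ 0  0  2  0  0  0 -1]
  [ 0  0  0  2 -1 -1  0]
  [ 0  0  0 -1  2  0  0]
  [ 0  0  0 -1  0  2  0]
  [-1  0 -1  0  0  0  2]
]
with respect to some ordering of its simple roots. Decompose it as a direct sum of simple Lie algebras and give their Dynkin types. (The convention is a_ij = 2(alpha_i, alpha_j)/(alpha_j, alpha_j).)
A_3 (sl(4)) + F_4

The diagram associated to this matrix has two connected components: the simple roots {alpha_4, alpha_5, alpha_6} form a chain of 3 nodes with single edges (A_3), and {alpha_1, alpha_2, alpha_3, alpha_7} form a chain of 4 nodes with a double edge between the middle two (F_4). A semisimple Lie algebra decomposes uniquely as the direct sum of simple ideals, one per connected component of its Dynkin diagram, so g ≅ A_3 ⊕ F_4 (dimension 15 + 52 = 67).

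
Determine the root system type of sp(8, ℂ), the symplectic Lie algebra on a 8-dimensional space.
C_4

This is sp(8), which has dimension 8(8+1)/2 = 36 and rank 8/2 = 4. In the classification of classical Lie algebras, the symplectic algebra sp(2n) has type C_n; here n = 4, so the Dynkin diagram is a chain of 4 nodes with a double edge at one end; the terminal node there is the unique long simple root (C_4). Hence the type is C_4.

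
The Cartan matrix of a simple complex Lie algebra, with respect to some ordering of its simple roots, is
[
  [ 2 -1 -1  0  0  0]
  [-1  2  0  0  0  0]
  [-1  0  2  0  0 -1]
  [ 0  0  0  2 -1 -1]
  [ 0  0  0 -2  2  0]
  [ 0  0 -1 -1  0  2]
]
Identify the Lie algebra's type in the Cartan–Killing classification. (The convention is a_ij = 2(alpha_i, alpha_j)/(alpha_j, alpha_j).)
type C_6

The matrix has rank 6 with 2's on the diagonal. Reading the off-diagonal entries as Dynkin edges (a single edge where a_ij = a_ji = -1; a double or triple edge where a_ij * a_ji = 2 or 3), the diagram is a chain of 6 nodes with a double edge at one end; the terminal node there is the unique long simple root (C_6). One simple-root ordering that puts it in standard form is (alpha_2, alpha_1, alpha_3, alpha_6, alpha_4, alpha_5). So the algebra is type C_6, i.e. sp(12).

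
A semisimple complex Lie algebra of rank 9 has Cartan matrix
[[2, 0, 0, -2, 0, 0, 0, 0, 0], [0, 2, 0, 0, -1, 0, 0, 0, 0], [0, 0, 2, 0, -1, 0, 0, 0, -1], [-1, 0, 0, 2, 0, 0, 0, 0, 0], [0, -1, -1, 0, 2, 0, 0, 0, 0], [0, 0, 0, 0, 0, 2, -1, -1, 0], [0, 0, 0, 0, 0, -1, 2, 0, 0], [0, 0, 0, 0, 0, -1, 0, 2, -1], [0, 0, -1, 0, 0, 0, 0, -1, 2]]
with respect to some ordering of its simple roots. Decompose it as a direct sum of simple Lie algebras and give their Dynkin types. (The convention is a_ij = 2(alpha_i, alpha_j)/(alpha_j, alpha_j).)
A_7 + B_2

The diagram associated to this matrix has two connected components: the simple roots {alpha_2, alpha_3, alpha_5, alpha_6, alpha_7, alpha_8, alpha_9} form a chain of 7 nodes with single edges (A_7), and {alpha_1, alpha_4} form a chain of 2 nodes with a double edge at one end; the terminal node there is the unique short simple root (B_2). A semisimple Lie algebra decomposes uniquely as the direct sum of simple ideals, one per connected component of its Dynkin diagram, so g ≅ A_7 ⊕ B_2 (dimension 63 + 10 = 73).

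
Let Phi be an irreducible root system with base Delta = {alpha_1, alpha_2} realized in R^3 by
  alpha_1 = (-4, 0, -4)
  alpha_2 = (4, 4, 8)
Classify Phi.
type G_2

Compute the Cartan integers a_ij = 2(alpha_i, alpha_j)/(alpha_j, alpha_j); the resulting 2x2 Cartan matrix is
[[2, -1], [-3, 2]].
The roots have two lengths (squared-length ratio 3:1); the short ones are alpha_{1}. The associated Dynkin diagram is two nodes joined by a triple edge (G_2), so the type is G_2.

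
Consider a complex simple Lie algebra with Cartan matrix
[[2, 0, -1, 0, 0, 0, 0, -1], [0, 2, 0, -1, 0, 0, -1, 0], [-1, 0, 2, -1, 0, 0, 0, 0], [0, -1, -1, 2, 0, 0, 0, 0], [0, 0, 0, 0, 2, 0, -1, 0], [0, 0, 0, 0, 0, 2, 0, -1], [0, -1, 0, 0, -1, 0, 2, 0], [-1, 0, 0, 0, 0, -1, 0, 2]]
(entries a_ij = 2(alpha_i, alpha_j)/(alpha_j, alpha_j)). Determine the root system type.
The matrix has rank 8 with 2's on the diagonal. Reading the off-diagonal entries as Dynkin edges (a single edge where a_ij = a_ji = -1; a double or triple edge where a_ij * a_ji = 2 or 3), the diagram is a chain of 8 nodes with single edges (A_8). One simple-root ordering that puts it in standard form is (alpha_5, alpha_7, alpha_2, alpha_4, alpha_3, alpha_1, alpha_8, alpha_6). So the algebra is type A_8, i.e. sl(9).

type A_8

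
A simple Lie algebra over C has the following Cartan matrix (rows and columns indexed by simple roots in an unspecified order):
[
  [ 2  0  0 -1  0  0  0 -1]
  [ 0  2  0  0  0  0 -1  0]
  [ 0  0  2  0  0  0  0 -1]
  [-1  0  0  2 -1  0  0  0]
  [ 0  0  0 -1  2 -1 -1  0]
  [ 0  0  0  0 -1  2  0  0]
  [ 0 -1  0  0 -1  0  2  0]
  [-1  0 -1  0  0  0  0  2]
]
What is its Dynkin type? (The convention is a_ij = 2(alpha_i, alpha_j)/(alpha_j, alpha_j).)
The matrix has rank 8 with 2's on the diagonal. Reading the off-diagonal entries as Dynkin edges (a single edge where a_ij = a_ji = -1; a double or triple edge where a_ij * a_ji = 2 or 3), the diagram is a chain of 7 nodes with one extra node attached to the third node from one end (E_8). One simple-root ordering that puts it in standard form is (alpha_2, alpha_6, alpha_7, alpha_5, alpha_4, alpha_1, alpha_8, alpha_3). So the algebra is type E_8.

E_8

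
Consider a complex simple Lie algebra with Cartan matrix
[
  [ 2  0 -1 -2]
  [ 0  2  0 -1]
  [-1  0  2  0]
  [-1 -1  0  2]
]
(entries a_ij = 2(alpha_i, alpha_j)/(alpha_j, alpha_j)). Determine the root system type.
The matrix has rank 4 with 2's on the diagonal. Reading the off-diagonal entries as Dynkin edges (a single edge where a_ij = a_ji = -1; a double or triple edge where a_ij * a_ji = 2 or 3), the diagram is a chain of 4 nodes with a double edge between the middle two (F_4). One simple-root ordering that puts it in standard form is (alpha_3, alpha_1, alpha_4, alpha_2). So the algebra is type F_4.

F_4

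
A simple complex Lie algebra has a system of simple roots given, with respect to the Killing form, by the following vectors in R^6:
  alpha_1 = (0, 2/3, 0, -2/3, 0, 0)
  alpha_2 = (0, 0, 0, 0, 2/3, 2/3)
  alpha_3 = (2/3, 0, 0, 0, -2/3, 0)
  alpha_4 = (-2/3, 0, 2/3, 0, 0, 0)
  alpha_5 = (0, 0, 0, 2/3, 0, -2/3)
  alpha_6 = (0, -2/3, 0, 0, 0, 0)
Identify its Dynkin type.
Compute the Cartan integers a_ij = 2(alpha_i, alpha_j)/(alpha_j, alpha_j); the resulting 6x6 Cartan matrix is
[[2, 0, 0, 0, -1, -2], [0, 2, -1, 0, -1, 0], [0, -1, 2, -1, 0, 0], [0, 0, -1, 2, 0, 0], [-1, -1, 0, 0, 2, 0], [-1, 0, 0, 0, 0, 2]].
The roots have two lengths (squared-length ratio 2:1); the short ones are alpha_{6}. The associated Dynkin diagram is a chain of 6 nodes with a double edge at one end; the terminal node there is the unique short simple root (B_6), so the type is B_6 (the algebra so(13)).

type B_6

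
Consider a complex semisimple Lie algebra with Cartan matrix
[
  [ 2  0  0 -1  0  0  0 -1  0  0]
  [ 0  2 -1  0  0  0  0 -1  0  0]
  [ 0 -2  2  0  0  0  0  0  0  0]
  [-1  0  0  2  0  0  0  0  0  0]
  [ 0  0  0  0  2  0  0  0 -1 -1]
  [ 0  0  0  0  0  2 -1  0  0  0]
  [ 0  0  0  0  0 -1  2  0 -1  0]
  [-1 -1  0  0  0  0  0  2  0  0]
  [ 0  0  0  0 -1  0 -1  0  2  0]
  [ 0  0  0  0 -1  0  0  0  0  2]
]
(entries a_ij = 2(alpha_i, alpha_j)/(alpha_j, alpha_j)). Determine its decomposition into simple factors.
A5 ⊕ C5

The diagram associated to this matrix has two connected components: the simple roots {alpha_5, alpha_6, alpha_7, alpha_9, alpha_10} form a chain of 5 nodes with single edges (A_5), and {alpha_1, alpha_2, alpha_3, alpha_4, alpha_8} form a chain of 5 nodes with a double edge at one end; the terminal node there is the unique long simple root (C_5). A semisimple Lie algebra decomposes uniquely as the direct sum of simple ideals, one per connected component of its Dynkin diagram, so g ≅ A_5 ⊕ C_5 (dimension 35 + 55 = 90).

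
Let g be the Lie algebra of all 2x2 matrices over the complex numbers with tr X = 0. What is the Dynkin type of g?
This is sl(2), which has dimension 2^2 - 1 = 3 and rank 2 - 1 = 1 (a Cartan subalgebra is the diagonal traceless matrices). In the classification of classical Lie algebras, the special linear algebra sl(n+1) has type A_n; here n = 1, so the Dynkin diagram is a chain of 1 nodes with single edges (A_1). Hence the type is A_1.

type A_1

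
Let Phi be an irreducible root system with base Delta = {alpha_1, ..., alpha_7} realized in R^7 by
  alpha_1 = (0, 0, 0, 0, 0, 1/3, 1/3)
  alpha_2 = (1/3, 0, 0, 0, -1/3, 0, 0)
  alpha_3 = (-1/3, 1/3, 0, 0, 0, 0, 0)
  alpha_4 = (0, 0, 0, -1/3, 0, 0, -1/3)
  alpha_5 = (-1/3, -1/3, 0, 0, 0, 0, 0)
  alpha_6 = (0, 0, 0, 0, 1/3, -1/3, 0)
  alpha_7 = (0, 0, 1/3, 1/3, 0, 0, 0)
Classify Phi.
D_7

Compute the Cartan integers a_ij = 2(alpha_i, alpha_j)/(alpha_j, alpha_j); the resulting 7x7 Cartan matrix is
[[2, 0, 0, -1, 0, -1, 0], [0, 2, -1, 0, -1, -1, 0], [0, -1, 2, 0, 0, 0, 0], [-1, 0, 0, 2, 0, 0, -1], [0, -1, 0, 0, 2, 0, 0], [-1, -1, 0, 0, 0, 2, 0], [0, 0, 0, -1, 0, 0, 2]].
All simple roots have the same length, so the diagram is simply laced. The associated Dynkin diagram is a chain of 5 nodes with a fork of two nodes at one end (D_7), so the type is D_7 (the algebra so(14)).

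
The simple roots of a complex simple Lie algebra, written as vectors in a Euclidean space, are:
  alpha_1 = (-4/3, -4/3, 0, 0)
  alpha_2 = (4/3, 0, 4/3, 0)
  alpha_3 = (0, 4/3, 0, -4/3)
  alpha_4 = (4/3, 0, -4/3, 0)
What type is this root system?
Compute the Cartan integers a_ij = 2(alpha_i, alpha_j)/(alpha_j, alpha_j); the resulting 4x4 Cartan matrix is
[[2, -1, -1, -1], [-1, 2, 0, 0], [-1, 0, 2, 0], [-1, 0, 0, 2]].
All simple roots have the same length, so the diagram is simply laced. The associated Dynkin diagram is a chain of 2 nodes with a fork of two nodes at one end (D_4), so the type is D_4 (the algebra so(8)).

D_4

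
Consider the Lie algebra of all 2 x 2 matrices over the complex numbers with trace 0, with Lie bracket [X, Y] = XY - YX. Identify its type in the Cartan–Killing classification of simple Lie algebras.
A1

This is sl(2), which has dimension 2^2 - 1 = 3 and rank 2 - 1 = 1 (a Cartan subalgebra is the diagonal traceless matrices). In the classification of classical Lie algebras, the special linear algebra sl(n+1) has type A_n; here n = 1, so the Dynkin diagram is a chain of 1 nodes with single edges (A_1). Hence the type is A_1.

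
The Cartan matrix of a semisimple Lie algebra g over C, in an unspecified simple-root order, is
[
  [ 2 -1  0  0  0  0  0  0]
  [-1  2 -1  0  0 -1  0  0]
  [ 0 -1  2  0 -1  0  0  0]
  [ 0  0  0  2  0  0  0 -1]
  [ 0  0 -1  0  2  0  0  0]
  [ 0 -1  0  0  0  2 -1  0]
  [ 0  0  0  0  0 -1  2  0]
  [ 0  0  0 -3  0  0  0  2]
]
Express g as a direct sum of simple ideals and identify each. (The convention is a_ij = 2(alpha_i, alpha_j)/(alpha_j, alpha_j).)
E_6 ⊕ G_2

The diagram associated to this matrix has two connected components: the simple roots {alpha_1, alpha_2, alpha_3, alpha_5, alpha_6, alpha_7} form a chain of 5 nodes with one extra node attached to the third node from one end (E_6), and {alpha_4, alpha_8} form two nodes joined by a triple edge (G_2). A semisimple Lie algebra decomposes uniquely as the direct sum of simple ideals, one per connected component of its Dynkin diagram, so g ≅ E_6 ⊕ G_2 (dimension 78 + 14 = 92).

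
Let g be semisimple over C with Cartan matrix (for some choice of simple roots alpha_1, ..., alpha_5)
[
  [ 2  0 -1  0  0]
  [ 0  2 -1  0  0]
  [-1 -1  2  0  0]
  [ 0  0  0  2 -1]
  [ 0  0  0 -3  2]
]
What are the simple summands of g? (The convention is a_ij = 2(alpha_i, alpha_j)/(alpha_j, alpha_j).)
A_3 + G_2

The diagram associated to this matrix has two connected components: the simple roots {alpha_1, alpha_2, alpha_3} form a chain of 3 nodes with single edges (A_3), and {alpha_4, alpha_5} form two nodes joined by a triple edge (G_2). A semisimple Lie algebra decomposes uniquely as the direct sum of simple ideals, one per connected component of its Dynkin diagram, so g ≅ A_3 ⊕ G_2 (dimension 15 + 14 = 29).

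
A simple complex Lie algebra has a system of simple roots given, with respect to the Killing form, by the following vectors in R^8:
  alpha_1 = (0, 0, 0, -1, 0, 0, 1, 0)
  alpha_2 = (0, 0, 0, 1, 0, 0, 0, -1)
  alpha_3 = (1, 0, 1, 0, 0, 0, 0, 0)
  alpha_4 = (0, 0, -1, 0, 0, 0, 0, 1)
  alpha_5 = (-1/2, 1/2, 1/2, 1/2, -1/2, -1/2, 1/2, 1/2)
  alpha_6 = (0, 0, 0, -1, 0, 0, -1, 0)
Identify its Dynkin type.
Compute the Cartan integers a_ij = 2(alpha_i, alpha_j)/(alpha_j, alpha_j); the resulting 6x6 Cartan matrix is
[[2, -1, 0, 0, 0, 0], [-1, 2, 0, -1, 0, -1], [0, 0, 2, -1, 0, 0], [0, -1, -1, 2, 0, 0], [0, 0, 0, 0, 2, -1], [0, -1, 0, 0, -1, 2]].
All simple roots have the same length, so the diagram is simply laced. The associated Dynkin diagram is a chain of 5 nodes with one extra node attached to the third node from one end (E_6), so the type is E_6.

E_6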